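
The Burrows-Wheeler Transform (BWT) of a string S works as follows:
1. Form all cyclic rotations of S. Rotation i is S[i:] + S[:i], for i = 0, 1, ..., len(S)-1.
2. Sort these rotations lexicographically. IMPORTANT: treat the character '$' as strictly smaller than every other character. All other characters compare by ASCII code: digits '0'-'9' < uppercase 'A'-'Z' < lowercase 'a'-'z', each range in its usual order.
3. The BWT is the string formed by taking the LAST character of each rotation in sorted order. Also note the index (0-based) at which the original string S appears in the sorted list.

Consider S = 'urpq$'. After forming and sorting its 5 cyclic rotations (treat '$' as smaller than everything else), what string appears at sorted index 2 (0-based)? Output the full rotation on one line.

All 5 rotations (rotation i = S[i:]+S[:i]):
  rot[0] = urpq$
  rot[1] = rpq$u
  rot[2] = pq$ur
  rot[3] = q$urp
  rot[4] = $urpq
Sorted (with $ < everything):
  sorted[0] = $urpq
  sorted[1] = pq$ur
  sorted[2] = q$urp
  sorted[3] = rpq$u
  sorted[4] = urpq$
sorted[2] = q$urp

Answer: q$urp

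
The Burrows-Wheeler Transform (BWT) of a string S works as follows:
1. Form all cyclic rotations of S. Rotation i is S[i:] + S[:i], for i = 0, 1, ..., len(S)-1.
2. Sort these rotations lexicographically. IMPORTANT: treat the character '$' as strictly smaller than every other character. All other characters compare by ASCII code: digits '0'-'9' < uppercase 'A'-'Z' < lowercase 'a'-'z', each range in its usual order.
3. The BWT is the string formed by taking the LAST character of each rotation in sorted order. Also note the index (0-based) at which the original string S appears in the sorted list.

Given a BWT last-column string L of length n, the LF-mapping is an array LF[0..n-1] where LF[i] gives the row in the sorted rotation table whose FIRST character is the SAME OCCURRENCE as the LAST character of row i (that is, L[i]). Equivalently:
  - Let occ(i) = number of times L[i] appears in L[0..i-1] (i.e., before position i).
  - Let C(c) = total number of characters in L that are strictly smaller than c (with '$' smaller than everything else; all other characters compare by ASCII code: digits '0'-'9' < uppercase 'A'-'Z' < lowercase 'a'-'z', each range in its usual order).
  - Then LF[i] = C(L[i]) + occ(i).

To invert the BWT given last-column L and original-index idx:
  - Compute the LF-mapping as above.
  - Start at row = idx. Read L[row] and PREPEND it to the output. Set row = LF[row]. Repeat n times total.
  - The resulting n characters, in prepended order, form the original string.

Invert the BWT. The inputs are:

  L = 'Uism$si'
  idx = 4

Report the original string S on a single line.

Answer: missiU$

Derivation:
LF mapping: 1 2 5 4 0 6 3
Walk LF starting at row 4, prepending L[row]:
  step 1: row=4, L[4]='$', prepend. Next row=LF[4]=0
  step 2: row=0, L[0]='U', prepend. Next row=LF[0]=1
  step 3: row=1, L[1]='i', prepend. Next row=LF[1]=2
  step 4: row=2, L[2]='s', prepend. Next row=LF[2]=5
  step 5: row=5, L[5]='s', prepend. Next row=LF[5]=6
  step 6: row=6, L[6]='i', prepend. Next row=LF[6]=3
  step 7: row=3, L[3]='m', prepend. Next row=LF[3]=4
Reversed output: missiU$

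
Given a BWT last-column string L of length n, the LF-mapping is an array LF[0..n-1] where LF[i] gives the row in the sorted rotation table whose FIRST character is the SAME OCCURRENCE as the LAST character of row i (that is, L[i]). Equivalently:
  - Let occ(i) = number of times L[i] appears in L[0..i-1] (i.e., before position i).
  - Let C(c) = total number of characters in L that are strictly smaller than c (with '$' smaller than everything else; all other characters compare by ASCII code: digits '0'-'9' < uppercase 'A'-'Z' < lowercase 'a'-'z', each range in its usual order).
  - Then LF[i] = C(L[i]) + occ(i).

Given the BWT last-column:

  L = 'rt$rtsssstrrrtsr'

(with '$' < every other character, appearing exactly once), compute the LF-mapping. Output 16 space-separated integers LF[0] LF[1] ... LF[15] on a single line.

Char counts: '$':1, 'r':6, 's':5, 't':4
C (first-col start): C('$')=0, C('r')=1, C('s')=7, C('t')=12
L[0]='r': occ=0, LF[0]=C('r')+0=1+0=1
L[1]='t': occ=0, LF[1]=C('t')+0=12+0=12
L[2]='$': occ=0, LF[2]=C('$')+0=0+0=0
L[3]='r': occ=1, LF[3]=C('r')+1=1+1=2
L[4]='t': occ=1, LF[4]=C('t')+1=12+1=13
L[5]='s': occ=0, LF[5]=C('s')+0=7+0=7
L[6]='s': occ=1, LF[6]=C('s')+1=7+1=8
L[7]='s': occ=2, LF[7]=C('s')+2=7+2=9
L[8]='s': occ=3, LF[8]=C('s')+3=7+3=10
L[9]='t': occ=2, LF[9]=C('t')+2=12+2=14
L[10]='r': occ=2, LF[10]=C('r')+2=1+2=3
L[11]='r': occ=3, LF[11]=C('r')+3=1+3=4
L[12]='r': occ=4, LF[12]=C('r')+4=1+4=5
L[13]='t': occ=3, LF[13]=C('t')+3=12+3=15
L[14]='s': occ=4, LF[14]=C('s')+4=7+4=11
L[15]='r': occ=5, LF[15]=C('r')+5=1+5=6

Answer: 1 12 0 2 13 7 8 9 10 14 3 4 5 15 11 6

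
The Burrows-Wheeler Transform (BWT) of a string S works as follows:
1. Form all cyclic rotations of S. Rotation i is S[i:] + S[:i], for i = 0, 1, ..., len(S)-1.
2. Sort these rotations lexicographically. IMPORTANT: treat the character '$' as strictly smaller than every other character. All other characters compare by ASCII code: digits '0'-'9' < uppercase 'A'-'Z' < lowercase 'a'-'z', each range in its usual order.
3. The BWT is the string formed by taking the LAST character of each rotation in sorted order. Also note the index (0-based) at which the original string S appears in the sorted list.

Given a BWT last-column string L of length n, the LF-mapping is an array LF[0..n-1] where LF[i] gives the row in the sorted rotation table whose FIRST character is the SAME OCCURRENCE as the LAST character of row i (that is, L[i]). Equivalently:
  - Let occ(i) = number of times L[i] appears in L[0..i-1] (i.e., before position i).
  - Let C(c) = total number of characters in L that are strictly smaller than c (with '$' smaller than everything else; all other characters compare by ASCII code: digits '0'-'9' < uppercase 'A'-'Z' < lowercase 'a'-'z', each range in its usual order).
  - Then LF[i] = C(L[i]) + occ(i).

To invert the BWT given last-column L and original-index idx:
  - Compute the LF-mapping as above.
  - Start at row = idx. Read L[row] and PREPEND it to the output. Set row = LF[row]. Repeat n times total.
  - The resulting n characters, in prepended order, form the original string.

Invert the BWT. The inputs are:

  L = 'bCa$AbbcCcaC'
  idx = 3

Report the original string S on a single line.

Answer: CbaCACcbacb$

Derivation:
LF mapping: 7 2 5 0 1 8 9 10 3 11 6 4
Walk LF starting at row 3, prepending L[row]:
  step 1: row=3, L[3]='$', prepend. Next row=LF[3]=0
  step 2: row=0, L[0]='b', prepend. Next row=LF[0]=7
  step 3: row=7, L[7]='c', prepend. Next row=LF[7]=10
  step 4: row=10, L[10]='a', prepend. Next row=LF[10]=6
  step 5: row=6, L[6]='b', prepend. Next row=LF[6]=9
  step 6: row=9, L[9]='c', prepend. Next row=LF[9]=11
  step 7: row=11, L[11]='C', prepend. Next row=LF[11]=4
  step 8: row=4, L[4]='A', prepend. Next row=LF[4]=1
  step 9: row=1, L[1]='C', prepend. Next row=LF[1]=2
  step 10: row=2, L[2]='a', prepend. Next row=LF[2]=5
  step 11: row=5, L[5]='b', prepend. Next row=LF[5]=8
  step 12: row=8, L[8]='C', prepend. Next row=LF[8]=3
Reversed output: CbaCACcbacb$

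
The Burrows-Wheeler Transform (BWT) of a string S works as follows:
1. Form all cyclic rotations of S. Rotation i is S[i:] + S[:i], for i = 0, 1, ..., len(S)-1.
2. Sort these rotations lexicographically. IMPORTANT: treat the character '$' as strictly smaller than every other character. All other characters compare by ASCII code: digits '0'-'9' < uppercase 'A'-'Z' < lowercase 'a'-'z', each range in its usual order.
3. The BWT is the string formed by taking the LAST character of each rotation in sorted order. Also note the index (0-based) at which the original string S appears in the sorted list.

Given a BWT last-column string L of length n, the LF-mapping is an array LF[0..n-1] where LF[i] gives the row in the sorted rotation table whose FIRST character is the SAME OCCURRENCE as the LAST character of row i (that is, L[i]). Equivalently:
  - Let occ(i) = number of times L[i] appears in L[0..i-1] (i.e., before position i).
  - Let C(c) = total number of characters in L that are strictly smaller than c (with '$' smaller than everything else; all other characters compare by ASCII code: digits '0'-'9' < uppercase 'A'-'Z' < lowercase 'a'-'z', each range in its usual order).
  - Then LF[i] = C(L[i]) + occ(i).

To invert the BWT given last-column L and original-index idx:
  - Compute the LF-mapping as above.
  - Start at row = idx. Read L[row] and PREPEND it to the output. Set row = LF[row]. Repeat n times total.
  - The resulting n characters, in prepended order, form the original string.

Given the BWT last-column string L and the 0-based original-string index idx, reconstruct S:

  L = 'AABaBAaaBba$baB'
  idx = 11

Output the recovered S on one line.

Answer: aaBbabaBaABBAA$

Derivation:
LF mapping: 1 2 4 8 5 3 9 10 6 13 11 0 14 12 7
Walk LF starting at row 11, prepending L[row]:
  step 1: row=11, L[11]='$', prepend. Next row=LF[11]=0
  step 2: row=0, L[0]='A', prepend. Next row=LF[0]=1
  step 3: row=1, L[1]='A', prepend. Next row=LF[1]=2
  step 4: row=2, L[2]='B', prepend. Next row=LF[2]=4
  step 5: row=4, L[4]='B', prepend. Next row=LF[4]=5
  step 6: row=5, L[5]='A', prepend. Next row=LF[5]=3
  step 7: row=3, L[3]='a', prepend. Next row=LF[3]=8
  step 8: row=8, L[8]='B', prepend. Next row=LF[8]=6
  step 9: row=6, L[6]='a', prepend. Next row=LF[6]=9
  step 10: row=9, L[9]='b', prepend. Next row=LF[9]=13
  step 11: row=13, L[13]='a', prepend. Next row=LF[13]=12
  step 12: row=12, L[12]='b', prepend. Next row=LF[12]=14
  step 13: row=14, L[14]='B', prepend. Next row=LF[14]=7
  step 14: row=7, L[7]='a', prepend. Next row=LF[7]=10
  step 15: row=10, L[10]='a', prepend. Next row=LF[10]=11
Reversed output: aaBbabaBaABBAA$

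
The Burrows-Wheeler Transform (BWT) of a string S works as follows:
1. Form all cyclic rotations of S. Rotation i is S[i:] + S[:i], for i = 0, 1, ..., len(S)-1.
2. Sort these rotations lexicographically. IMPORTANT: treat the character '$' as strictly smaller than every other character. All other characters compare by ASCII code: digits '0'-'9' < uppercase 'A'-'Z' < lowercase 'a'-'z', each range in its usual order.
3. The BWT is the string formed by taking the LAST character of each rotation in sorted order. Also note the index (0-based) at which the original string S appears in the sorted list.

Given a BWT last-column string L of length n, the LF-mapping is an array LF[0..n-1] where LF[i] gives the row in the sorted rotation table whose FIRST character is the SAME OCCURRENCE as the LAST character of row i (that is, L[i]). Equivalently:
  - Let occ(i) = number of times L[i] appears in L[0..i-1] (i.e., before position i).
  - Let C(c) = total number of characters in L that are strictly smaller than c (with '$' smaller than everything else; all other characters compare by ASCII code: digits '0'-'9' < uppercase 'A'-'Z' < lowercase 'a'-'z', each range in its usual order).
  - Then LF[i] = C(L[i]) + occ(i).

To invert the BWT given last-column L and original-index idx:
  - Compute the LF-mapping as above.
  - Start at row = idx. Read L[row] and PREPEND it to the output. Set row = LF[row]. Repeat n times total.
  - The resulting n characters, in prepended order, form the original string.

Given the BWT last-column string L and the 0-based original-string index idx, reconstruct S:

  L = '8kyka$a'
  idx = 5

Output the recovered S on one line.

LF mapping: 1 4 6 5 2 0 3
Walk LF starting at row 5, prepending L[row]:
  step 1: row=5, L[5]='$', prepend. Next row=LF[5]=0
  step 2: row=0, L[0]='8', prepend. Next row=LF[0]=1
  step 3: row=1, L[1]='k', prepend. Next row=LF[1]=4
  step 4: row=4, L[4]='a', prepend. Next row=LF[4]=2
  step 5: row=2, L[2]='y', prepend. Next row=LF[2]=6
  step 6: row=6, L[6]='a', prepend. Next row=LF[6]=3
  step 7: row=3, L[3]='k', prepend. Next row=LF[3]=5
Reversed output: kayak8$

Answer: kayak8$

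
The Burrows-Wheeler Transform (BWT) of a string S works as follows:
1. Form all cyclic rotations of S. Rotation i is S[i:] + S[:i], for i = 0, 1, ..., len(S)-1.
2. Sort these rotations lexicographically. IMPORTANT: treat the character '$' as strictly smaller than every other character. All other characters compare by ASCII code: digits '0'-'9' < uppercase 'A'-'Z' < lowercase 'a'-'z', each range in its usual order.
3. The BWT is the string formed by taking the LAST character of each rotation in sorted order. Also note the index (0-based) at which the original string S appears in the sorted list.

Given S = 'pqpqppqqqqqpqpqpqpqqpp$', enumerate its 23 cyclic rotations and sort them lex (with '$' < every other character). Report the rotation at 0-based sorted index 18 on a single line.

Answer: qqpp$pqpqppqqqqqpqpqpqp

Derivation:
All 23 rotations (rotation i = S[i:]+S[:i]):
  rot[0] = pqpqppqqqqqpqpqpqpqqpp$
  rot[1] = qpqppqqqqqpqpqpqpqqpp$p
  rot[2] = pqppqqqqqpqpqpqpqqpp$pq
  rot[3] = qppqqqqqpqpqpqpqqpp$pqp
  rot[4] = ppqqqqqpqpqpqpqqpp$pqpq
  rot[5] = pqqqqqpqpqpqpqqpp$pqpqp
  rot[6] = qqqqqpqpqpqpqqpp$pqpqpp
  rot[7] = qqqqpqpqpqpqqpp$pqpqppq
  rot[8] = qqqpqpqpqpqqpp$pqpqppqq
  rot[9] = qqpqpqpqpqqpp$pqpqppqqq
  rot[10] = qpqpqpqpqqpp$pqpqppqqqq
  rot[11] = pqpqpqpqqpp$pqpqppqqqqq
  rot[12] = qpqpqpqqpp$pqpqppqqqqqp
  rot[13] = pqpqpqqpp$pqpqppqqqqqpq
  rot[14] = qpqpqqpp$pqpqppqqqqqpqp
  rot[15] = pqpqqpp$pqpqppqqqqqpqpq
  rot[16] = qpqqpp$pqpqppqqqqqpqpqp
  rot[17] = pqqpp$pqpqppqqqqqpqpqpq
  rot[18] = qqpp$pqpqppqqqqqpqpqpqp
  rot[19] = qpp$pqpqppqqqqqpqpqpqpq
  rot[20] = pp$pqpqppqqqqqpqpqpqpqq
  rot[21] = p$pqpqppqqqqqpqpqpqpqqp
  rot[22] = $pqpqppqqqqqpqpqpqpqqpp
Sorted (with $ < everything):
  sorted[0] = $pqpqppqqqqqpqpqpqpqqpp
  sorted[1] = p$pqpqppqqqqqpqpqpqpqqp
  sorted[2] = pp$pqpqppqqqqqpqpqpqpqq
  sorted[3] = ppqqqqqpqpqpqpqqpp$pqpq
  sorted[4] = pqppqqqqqpqpqpqpqqpp$pq
  sorted[5] = pqpqppqqqqqpqpqpqpqqpp$
  sorted[6] = pqpqpqpqqpp$pqpqppqqqqq
  sorted[7] = pqpqpqqpp$pqpqppqqqqqpq
  sorted[8] = pqpqqpp$pqpqppqqqqqpqpq
  sorted[9] = pqqpp$pqpqppqqqqqpqpqpq
  sorted[10] = pqqqqqpqpqpqpqqpp$pqpqp
  sorted[11] = qpp$pqpqppqqqqqpqpqpqpq
  sorted[12] = qppqqqqqpqpqpqpqqpp$pqp
  sorted[13] = qpqppqqqqqpqpqpqpqqpp$p
  sorted[14] = qpqpqpqpqqpp$pqpqppqqqq
  sorted[15] = qpqpqpqqpp$pqpqppqqqqqp
  sorted[16] = qpqpqqpp$pqpqppqqqqqpqp
  sorted[17] = qpqqpp$pqpqppqqqqqpqpqp
  sorted[18] = qqpp$pqpqppqqqqqpqpqpqp
  sorted[19] = qqpqpqpqpqqpp$pqpqppqqq
  sorted[20] = qqqpqpqpqpqqpp$pqpqppqq
  sorted[21] = qqqqpqpqpqpqqpp$pqpqppq
  sorted[22] = qqqqqpqpqpqpqqpp$pqpqpp
sorted[18] = qqpp$pqpqppqqqqqpqpqpqp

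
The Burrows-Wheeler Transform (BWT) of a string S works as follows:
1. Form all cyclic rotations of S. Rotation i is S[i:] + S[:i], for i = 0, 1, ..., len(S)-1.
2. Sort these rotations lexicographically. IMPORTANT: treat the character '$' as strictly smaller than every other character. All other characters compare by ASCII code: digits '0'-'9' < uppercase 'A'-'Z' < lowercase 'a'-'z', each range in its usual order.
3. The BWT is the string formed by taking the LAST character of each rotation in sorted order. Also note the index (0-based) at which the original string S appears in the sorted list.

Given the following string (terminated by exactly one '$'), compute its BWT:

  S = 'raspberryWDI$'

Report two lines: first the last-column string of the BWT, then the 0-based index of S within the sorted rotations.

Answer: IWDyrpbs$erar
8

Derivation:
All 13 rotations (rotation i = S[i:]+S[:i]):
  rot[0] = raspberryWDI$
  rot[1] = aspberryWDI$r
  rot[2] = spberryWDI$ra
  rot[3] = pberryWDI$ras
  rot[4] = berryWDI$rasp
  rot[5] = erryWDI$raspb
  rot[6] = rryWDI$raspbe
  rot[7] = ryWDI$raspber
  rot[8] = yWDI$raspberr
  rot[9] = WDI$raspberry
  rot[10] = DI$raspberryW
  rot[11] = I$raspberryWD
  rot[12] = $raspberryWDI
Sorted (with $ < everything):
  sorted[0] = $raspberryWDI  (last char: 'I')
  sorted[1] = DI$raspberryW  (last char: 'W')
  sorted[2] = I$raspberryWD  (last char: 'D')
  sorted[3] = WDI$raspberry  (last char: 'y')
  sorted[4] = aspberryWDI$r  (last char: 'r')
  sorted[5] = berryWDI$rasp  (last char: 'p')
  sorted[6] = erryWDI$raspb  (last char: 'b')
  sorted[7] = pberryWDI$ras  (last char: 's')
  sorted[8] = raspberryWDI$  (last char: '$')
  sorted[9] = rryWDI$raspbe  (last char: 'e')
  sorted[10] = ryWDI$raspber  (last char: 'r')
  sorted[11] = spberryWDI$ra  (last char: 'a')
  sorted[12] = yWDI$raspberr  (last char: 'r')
Last column: IWDyrpbs$erar
Original string S is at sorted index 8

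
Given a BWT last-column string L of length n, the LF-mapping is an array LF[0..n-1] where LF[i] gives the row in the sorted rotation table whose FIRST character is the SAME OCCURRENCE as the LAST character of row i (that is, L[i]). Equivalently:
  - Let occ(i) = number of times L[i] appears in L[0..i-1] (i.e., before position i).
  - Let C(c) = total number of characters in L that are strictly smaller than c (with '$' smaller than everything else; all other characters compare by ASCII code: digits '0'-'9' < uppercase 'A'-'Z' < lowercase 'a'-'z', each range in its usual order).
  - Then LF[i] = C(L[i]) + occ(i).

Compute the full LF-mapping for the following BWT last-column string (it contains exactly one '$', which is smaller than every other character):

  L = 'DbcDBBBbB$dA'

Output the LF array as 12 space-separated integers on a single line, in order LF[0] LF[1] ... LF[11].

Char counts: '$':1, 'A':1, 'B':4, 'D':2, 'b':2, 'c':1, 'd':1
C (first-col start): C('$')=0, C('A')=1, C('B')=2, C('D')=6, C('b')=8, C('c')=10, C('d')=11
L[0]='D': occ=0, LF[0]=C('D')+0=6+0=6
L[1]='b': occ=0, LF[1]=C('b')+0=8+0=8
L[2]='c': occ=0, LF[2]=C('c')+0=10+0=10
L[3]='D': occ=1, LF[3]=C('D')+1=6+1=7
L[4]='B': occ=0, LF[4]=C('B')+0=2+0=2
L[5]='B': occ=1, LF[5]=C('B')+1=2+1=3
L[6]='B': occ=2, LF[6]=C('B')+2=2+2=4
L[7]='b': occ=1, LF[7]=C('b')+1=8+1=9
L[8]='B': occ=3, LF[8]=C('B')+3=2+3=5
L[9]='$': occ=0, LF[9]=C('$')+0=0+0=0
L[10]='d': occ=0, LF[10]=C('d')+0=11+0=11
L[11]='A': occ=0, LF[11]=C('A')+0=1+0=1

Answer: 6 8 10 7 2 3 4 9 5 0 11 1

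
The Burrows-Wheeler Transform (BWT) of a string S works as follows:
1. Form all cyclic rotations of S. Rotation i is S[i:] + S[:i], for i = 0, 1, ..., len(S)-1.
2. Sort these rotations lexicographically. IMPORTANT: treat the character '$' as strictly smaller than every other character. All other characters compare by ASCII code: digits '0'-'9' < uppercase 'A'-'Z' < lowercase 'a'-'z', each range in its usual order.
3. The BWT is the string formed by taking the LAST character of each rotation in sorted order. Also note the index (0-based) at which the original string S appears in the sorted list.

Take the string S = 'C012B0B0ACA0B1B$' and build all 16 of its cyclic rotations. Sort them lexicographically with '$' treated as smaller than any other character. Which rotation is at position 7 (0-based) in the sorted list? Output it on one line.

Answer: 2B0B0ACA0B1B$C01

Derivation:
All 16 rotations (rotation i = S[i:]+S[:i]):
  rot[0] = C012B0B0ACA0B1B$
  rot[1] = 012B0B0ACA0B1B$C
  rot[2] = 12B0B0ACA0B1B$C0
  rot[3] = 2B0B0ACA0B1B$C01
  rot[4] = B0B0ACA0B1B$C012
  rot[5] = 0B0ACA0B1B$C012B
  rot[6] = B0ACA0B1B$C012B0
  rot[7] = 0ACA0B1B$C012B0B
  rot[8] = ACA0B1B$C012B0B0
  rot[9] = CA0B1B$C012B0B0A
  rot[10] = A0B1B$C012B0B0AC
  rot[11] = 0B1B$C012B0B0ACA
  rot[12] = B1B$C012B0B0ACA0
  rot[13] = 1B$C012B0B0ACA0B
  rot[14] = B$C012B0B0ACA0B1
  rot[15] = $C012B0B0ACA0B1B
Sorted (with $ < everything):
  sorted[0] = $C012B0B0ACA0B1B
  sorted[1] = 012B0B0ACA0B1B$C
  sorted[2] = 0ACA0B1B$C012B0B
  sorted[3] = 0B0ACA0B1B$C012B
  sorted[4] = 0B1B$C012B0B0ACA
  sorted[5] = 12B0B0ACA0B1B$C0
  sorted[6] = 1B$C012B0B0ACA0B
  sorted[7] = 2B0B0ACA0B1B$C01
  sorted[8] = A0B1B$C012B0B0AC
  sorted[9] = ACA0B1B$C012B0B0
  sorted[10] = B$C012B0B0ACA0B1
  sorted[11] = B0ACA0B1B$C012B0
  sorted[12] = B0B0ACA0B1B$C012
  sorted[13] = B1B$C012B0B0ACA0
  sorted[14] = C012B0B0ACA0B1B$
  sorted[15] = CA0B1B$C012B0B0A
sorted[7] = 2B0B0ACA0B1B$C01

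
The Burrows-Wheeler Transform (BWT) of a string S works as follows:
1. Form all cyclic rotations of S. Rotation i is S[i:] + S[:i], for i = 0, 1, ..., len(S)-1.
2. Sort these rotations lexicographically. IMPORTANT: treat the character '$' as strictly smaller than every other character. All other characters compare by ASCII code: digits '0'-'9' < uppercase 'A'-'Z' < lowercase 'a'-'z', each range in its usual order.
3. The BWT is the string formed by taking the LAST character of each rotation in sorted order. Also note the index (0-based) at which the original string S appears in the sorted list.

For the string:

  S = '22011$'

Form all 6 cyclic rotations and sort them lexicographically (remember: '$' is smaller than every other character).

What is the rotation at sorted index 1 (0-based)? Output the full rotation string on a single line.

All 6 rotations (rotation i = S[i:]+S[:i]):
  rot[0] = 22011$
  rot[1] = 2011$2
  rot[2] = 011$22
  rot[3] = 11$220
  rot[4] = 1$2201
  rot[5] = $22011
Sorted (with $ < everything):
  sorted[0] = $22011
  sorted[1] = 011$22
  sorted[2] = 1$2201
  sorted[3] = 11$220
  sorted[4] = 2011$2
  sorted[5] = 22011$
sorted[1] = 011$22

Answer: 011$22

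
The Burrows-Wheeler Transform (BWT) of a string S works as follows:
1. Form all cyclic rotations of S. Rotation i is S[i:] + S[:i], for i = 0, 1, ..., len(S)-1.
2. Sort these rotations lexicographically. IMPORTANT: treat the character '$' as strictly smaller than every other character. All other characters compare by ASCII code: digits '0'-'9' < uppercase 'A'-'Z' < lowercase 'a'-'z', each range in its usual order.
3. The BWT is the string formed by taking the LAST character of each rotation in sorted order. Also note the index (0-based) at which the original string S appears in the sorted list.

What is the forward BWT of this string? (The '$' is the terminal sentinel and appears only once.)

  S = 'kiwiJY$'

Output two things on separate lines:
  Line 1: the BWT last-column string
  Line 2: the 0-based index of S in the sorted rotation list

All 7 rotations (rotation i = S[i:]+S[:i]):
  rot[0] = kiwiJY$
  rot[1] = iwiJY$k
  rot[2] = wiJY$ki
  rot[3] = iJY$kiw
  rot[4] = JY$kiwi
  rot[5] = Y$kiwiJ
  rot[6] = $kiwiJY
Sorted (with $ < everything):
  sorted[0] = $kiwiJY  (last char: 'Y')
  sorted[1] = JY$kiwi  (last char: 'i')
  sorted[2] = Y$kiwiJ  (last char: 'J')
  sorted[3] = iJY$kiw  (last char: 'w')
  sorted[4] = iwiJY$k  (last char: 'k')
  sorted[5] = kiwiJY$  (last char: '$')
  sorted[6] = wiJY$ki  (last char: 'i')
Last column: YiJwk$i
Original string S is at sorted index 5

Answer: YiJwk$i
5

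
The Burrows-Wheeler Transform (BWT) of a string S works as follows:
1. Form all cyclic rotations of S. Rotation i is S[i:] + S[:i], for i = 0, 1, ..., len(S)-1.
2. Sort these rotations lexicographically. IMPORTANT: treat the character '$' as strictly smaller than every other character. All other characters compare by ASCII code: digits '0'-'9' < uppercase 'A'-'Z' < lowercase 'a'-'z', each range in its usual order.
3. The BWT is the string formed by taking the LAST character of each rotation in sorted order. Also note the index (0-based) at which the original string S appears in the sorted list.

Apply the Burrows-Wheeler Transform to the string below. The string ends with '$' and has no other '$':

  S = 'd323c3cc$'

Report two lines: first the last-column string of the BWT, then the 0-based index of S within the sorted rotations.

All 9 rotations (rotation i = S[i:]+S[:i]):
  rot[0] = d323c3cc$
  rot[1] = 323c3cc$d
  rot[2] = 23c3cc$d3
  rot[3] = 3c3cc$d32
  rot[4] = c3cc$d323
  rot[5] = 3cc$d323c
  rot[6] = cc$d323c3
  rot[7] = c$d323c3c
  rot[8] = $d323c3cc
Sorted (with $ < everything):
  sorted[0] = $d323c3cc  (last char: 'c')
  sorted[1] = 23c3cc$d3  (last char: '3')
  sorted[2] = 323c3cc$d  (last char: 'd')
  sorted[3] = 3c3cc$d32  (last char: '2')
  sorted[4] = 3cc$d323c  (last char: 'c')
  sorted[5] = c$d323c3c  (last char: 'c')
  sorted[6] = c3cc$d323  (last char: '3')
  sorted[7] = cc$d323c3  (last char: '3')
  sorted[8] = d323c3cc$  (last char: '$')
Last column: c3d2cc33$
Original string S is at sorted index 8

Answer: c3d2cc33$
8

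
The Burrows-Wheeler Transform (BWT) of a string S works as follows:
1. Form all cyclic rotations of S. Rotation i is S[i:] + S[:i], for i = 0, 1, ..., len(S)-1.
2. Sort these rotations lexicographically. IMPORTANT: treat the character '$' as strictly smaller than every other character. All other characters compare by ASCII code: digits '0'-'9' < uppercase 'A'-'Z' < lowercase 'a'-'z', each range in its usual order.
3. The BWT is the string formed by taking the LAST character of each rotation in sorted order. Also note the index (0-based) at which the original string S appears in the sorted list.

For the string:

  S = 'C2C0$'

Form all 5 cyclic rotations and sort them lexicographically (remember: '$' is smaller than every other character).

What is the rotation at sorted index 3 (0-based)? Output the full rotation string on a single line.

All 5 rotations (rotation i = S[i:]+S[:i]):
  rot[0] = C2C0$
  rot[1] = 2C0$C
  rot[2] = C0$C2
  rot[3] = 0$C2C
  rot[4] = $C2C0
Sorted (with $ < everything):
  sorted[0] = $C2C0
  sorted[1] = 0$C2C
  sorted[2] = 2C0$C
  sorted[3] = C0$C2
  sorted[4] = C2C0$
sorted[3] = C0$C2

Answer: C0$C2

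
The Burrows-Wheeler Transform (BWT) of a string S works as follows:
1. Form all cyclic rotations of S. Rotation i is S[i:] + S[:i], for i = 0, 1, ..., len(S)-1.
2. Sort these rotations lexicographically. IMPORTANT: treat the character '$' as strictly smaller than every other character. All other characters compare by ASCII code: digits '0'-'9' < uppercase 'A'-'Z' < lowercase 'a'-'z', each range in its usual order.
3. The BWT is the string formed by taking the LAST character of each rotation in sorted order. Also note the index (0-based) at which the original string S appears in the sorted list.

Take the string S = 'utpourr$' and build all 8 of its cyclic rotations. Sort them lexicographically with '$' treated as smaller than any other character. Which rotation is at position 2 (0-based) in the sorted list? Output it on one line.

Answer: pourr$ut

Derivation:
All 8 rotations (rotation i = S[i:]+S[:i]):
  rot[0] = utpourr$
  rot[1] = tpourr$u
  rot[2] = pourr$ut
  rot[3] = ourr$utp
  rot[4] = urr$utpo
  rot[5] = rr$utpou
  rot[6] = r$utpour
  rot[7] = $utpourr
Sorted (with $ < everything):
  sorted[0] = $utpourr
  sorted[1] = ourr$utp
  sorted[2] = pourr$ut
  sorted[3] = r$utpour
  sorted[4] = rr$utpou
  sorted[5] = tpourr$u
  sorted[6] = urr$utpo
  sorted[7] = utpourr$
sorted[2] = pourr$ut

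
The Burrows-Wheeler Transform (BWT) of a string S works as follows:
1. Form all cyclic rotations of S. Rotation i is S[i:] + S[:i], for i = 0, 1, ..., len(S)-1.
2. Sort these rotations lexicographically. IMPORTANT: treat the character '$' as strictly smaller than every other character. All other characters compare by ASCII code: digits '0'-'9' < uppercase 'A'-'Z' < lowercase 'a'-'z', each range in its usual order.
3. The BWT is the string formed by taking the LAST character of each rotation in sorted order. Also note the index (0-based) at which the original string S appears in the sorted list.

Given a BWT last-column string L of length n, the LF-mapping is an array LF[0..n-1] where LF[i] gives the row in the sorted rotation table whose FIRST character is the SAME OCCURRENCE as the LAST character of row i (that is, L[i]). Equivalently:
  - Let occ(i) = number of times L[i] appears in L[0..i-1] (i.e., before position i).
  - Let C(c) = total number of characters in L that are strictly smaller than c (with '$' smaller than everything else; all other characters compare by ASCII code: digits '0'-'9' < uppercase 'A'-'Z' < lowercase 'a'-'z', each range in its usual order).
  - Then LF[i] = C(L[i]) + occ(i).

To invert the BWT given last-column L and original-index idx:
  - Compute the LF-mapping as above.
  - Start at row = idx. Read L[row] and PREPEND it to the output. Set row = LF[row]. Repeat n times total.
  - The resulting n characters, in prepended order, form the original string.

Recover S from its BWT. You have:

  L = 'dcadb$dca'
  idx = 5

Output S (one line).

Answer: cdbcaadd$

Derivation:
LF mapping: 6 4 1 7 3 0 8 5 2
Walk LF starting at row 5, prepending L[row]:
  step 1: row=5, L[5]='$', prepend. Next row=LF[5]=0
  step 2: row=0, L[0]='d', prepend. Next row=LF[0]=6
  step 3: row=6, L[6]='d', prepend. Next row=LF[6]=8
  step 4: row=8, L[8]='a', prepend. Next row=LF[8]=2
  step 5: row=2, L[2]='a', prepend. Next row=LF[2]=1
  step 6: row=1, L[1]='c', prepend. Next row=LF[1]=4
  step 7: row=4, L[4]='b', prepend. Next row=LF[4]=3
  step 8: row=3, L[3]='d', prepend. Next row=LF[3]=7
  step 9: row=7, L[7]='c', prepend. Next row=LF[7]=5
Reversed output: cdbcaadd$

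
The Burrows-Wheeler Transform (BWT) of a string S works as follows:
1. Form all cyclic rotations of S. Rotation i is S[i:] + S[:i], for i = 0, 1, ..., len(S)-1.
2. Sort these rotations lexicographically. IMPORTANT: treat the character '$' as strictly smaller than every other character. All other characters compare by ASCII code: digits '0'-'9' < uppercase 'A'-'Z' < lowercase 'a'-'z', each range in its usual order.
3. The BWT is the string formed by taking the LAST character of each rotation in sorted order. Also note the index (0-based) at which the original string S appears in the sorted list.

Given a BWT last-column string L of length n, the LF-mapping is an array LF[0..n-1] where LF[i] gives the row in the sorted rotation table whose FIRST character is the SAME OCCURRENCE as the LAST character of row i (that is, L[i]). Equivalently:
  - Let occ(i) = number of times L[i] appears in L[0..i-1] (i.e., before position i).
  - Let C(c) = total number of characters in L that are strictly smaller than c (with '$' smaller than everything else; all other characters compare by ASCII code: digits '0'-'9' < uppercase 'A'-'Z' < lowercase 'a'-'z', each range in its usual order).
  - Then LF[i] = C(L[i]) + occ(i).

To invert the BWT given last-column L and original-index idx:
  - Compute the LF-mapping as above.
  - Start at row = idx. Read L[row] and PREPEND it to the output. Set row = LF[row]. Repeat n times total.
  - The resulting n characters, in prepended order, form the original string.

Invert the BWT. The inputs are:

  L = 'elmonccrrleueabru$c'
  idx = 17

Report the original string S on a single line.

LF mapping: 6 9 11 13 12 3 4 14 15 10 7 17 8 1 2 16 18 0 5
Walk LF starting at row 17, prepending L[row]:
  step 1: row=17, L[17]='$', prepend. Next row=LF[17]=0
  step 2: row=0, L[0]='e', prepend. Next row=LF[0]=6
  step 3: row=6, L[6]='c', prepend. Next row=LF[6]=4
  step 4: row=4, L[4]='n', prepend. Next row=LF[4]=12
  step 5: row=12, L[12]='e', prepend. Next row=LF[12]=8
  step 6: row=8, L[8]='r', prepend. Next row=LF[8]=15
  step 7: row=15, L[15]='r', prepend. Next row=LF[15]=16
  step 8: row=16, L[16]='u', prepend. Next row=LF[16]=18
  step 9: row=18, L[18]='c', prepend. Next row=LF[18]=5
  step 10: row=5, L[5]='c', prepend. Next row=LF[5]=3
  step 11: row=3, L[3]='o', prepend. Next row=LF[3]=13
  step 12: row=13, L[13]='a', prepend. Next row=LF[13]=1
  step 13: row=1, L[1]='l', prepend. Next row=LF[1]=9
  step 14: row=9, L[9]='l', prepend. Next row=LF[9]=10
  step 15: row=10, L[10]='e', prepend. Next row=LF[10]=7
  step 16: row=7, L[7]='r', prepend. Next row=LF[7]=14
  step 17: row=14, L[14]='b', prepend. Next row=LF[14]=2
  step 18: row=2, L[2]='m', prepend. Next row=LF[2]=11
  step 19: row=11, L[11]='u', prepend. Next row=LF[11]=17
Reversed output: umbrellaoccurrence$

Answer: umbrellaoccurrence$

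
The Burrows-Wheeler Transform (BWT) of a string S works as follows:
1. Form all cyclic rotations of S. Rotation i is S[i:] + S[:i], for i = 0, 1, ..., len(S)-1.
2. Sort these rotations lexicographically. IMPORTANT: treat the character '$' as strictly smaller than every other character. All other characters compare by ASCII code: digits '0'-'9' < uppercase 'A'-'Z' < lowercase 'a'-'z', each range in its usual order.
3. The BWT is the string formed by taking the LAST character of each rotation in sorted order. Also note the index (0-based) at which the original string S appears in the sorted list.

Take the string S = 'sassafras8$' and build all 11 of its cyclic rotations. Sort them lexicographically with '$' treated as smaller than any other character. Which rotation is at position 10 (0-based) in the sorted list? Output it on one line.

Answer: ssafras8$sa

Derivation:
All 11 rotations (rotation i = S[i:]+S[:i]):
  rot[0] = sassafras8$
  rot[1] = assafras8$s
  rot[2] = ssafras8$sa
  rot[3] = safras8$sas
  rot[4] = afras8$sass
  rot[5] = fras8$sassa
  rot[6] = ras8$sassaf
  rot[7] = as8$sassafr
  rot[8] = s8$sassafra
  rot[9] = 8$sassafras
  rot[10] = $sassafras8
Sorted (with $ < everything):
  sorted[0] = $sassafras8
  sorted[1] = 8$sassafras
  sorted[2] = afras8$sass
  sorted[3] = as8$sassafr
  sorted[4] = assafras8$s
  sorted[5] = fras8$sassa
  sorted[6] = ras8$sassaf
  sorted[7] = s8$sassafra
  sorted[8] = safras8$sas
  sorted[9] = sassafras8$
  sorted[10] = ssafras8$sa
sorted[10] = ssafras8$sa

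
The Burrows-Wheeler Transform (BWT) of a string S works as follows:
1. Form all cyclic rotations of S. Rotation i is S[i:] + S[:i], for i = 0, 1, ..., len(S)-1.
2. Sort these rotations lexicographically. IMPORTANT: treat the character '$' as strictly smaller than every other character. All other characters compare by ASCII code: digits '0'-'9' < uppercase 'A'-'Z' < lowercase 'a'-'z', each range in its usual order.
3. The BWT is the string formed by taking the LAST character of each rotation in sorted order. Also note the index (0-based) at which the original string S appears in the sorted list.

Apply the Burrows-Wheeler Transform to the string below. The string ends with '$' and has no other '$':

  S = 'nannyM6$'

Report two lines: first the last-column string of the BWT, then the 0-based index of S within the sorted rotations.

All 8 rotations (rotation i = S[i:]+S[:i]):
  rot[0] = nannyM6$
  rot[1] = annyM6$n
  rot[2] = nnyM6$na
  rot[3] = nyM6$nan
  rot[4] = yM6$nann
  rot[5] = M6$nanny
  rot[6] = 6$nannyM
  rot[7] = $nannyM6
Sorted (with $ < everything):
  sorted[0] = $nannyM6  (last char: '6')
  sorted[1] = 6$nannyM  (last char: 'M')
  sorted[2] = M6$nanny  (last char: 'y')
  sorted[3] = annyM6$n  (last char: 'n')
  sorted[4] = nannyM6$  (last char: '$')
  sorted[5] = nnyM6$na  (last char: 'a')
  sorted[6] = nyM6$nan  (last char: 'n')
  sorted[7] = yM6$nann  (last char: 'n')
Last column: 6Myn$ann
Original string S is at sorted index 4

Answer: 6Myn$ann
4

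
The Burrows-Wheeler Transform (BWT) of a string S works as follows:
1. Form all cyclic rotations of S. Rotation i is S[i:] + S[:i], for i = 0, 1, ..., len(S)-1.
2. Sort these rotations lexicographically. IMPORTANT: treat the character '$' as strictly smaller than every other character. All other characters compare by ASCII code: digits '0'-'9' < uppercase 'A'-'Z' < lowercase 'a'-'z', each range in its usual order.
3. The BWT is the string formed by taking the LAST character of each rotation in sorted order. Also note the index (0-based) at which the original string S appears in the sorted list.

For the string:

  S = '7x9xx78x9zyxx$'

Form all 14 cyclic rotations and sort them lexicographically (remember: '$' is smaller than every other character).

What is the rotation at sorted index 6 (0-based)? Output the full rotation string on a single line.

Answer: x$7x9xx78x9zyx

Derivation:
All 14 rotations (rotation i = S[i:]+S[:i]):
  rot[0] = 7x9xx78x9zyxx$
  rot[1] = x9xx78x9zyxx$7
  rot[2] = 9xx78x9zyxx$7x
  rot[3] = xx78x9zyxx$7x9
  rot[4] = x78x9zyxx$7x9x
  rot[5] = 78x9zyxx$7x9xx
  rot[6] = 8x9zyxx$7x9xx7
  rot[7] = x9zyxx$7x9xx78
  rot[8] = 9zyxx$7x9xx78x
  rot[9] = zyxx$7x9xx78x9
  rot[10] = yxx$7x9xx78x9z
  rot[11] = xx$7x9xx78x9zy
  rot[12] = x$7x9xx78x9zyx
  rot[13] = $7x9xx78x9zyxx
Sorted (with $ < everything):
  sorted[0] = $7x9xx78x9zyxx
  sorted[1] = 78x9zyxx$7x9xx
  sorted[2] = 7x9xx78x9zyxx$
  sorted[3] = 8x9zyxx$7x9xx7
  sorted[4] = 9xx78x9zyxx$7x
  sorted[5] = 9zyxx$7x9xx78x
  sorted[6] = x$7x9xx78x9zyx
  sorted[7] = x78x9zyxx$7x9x
  sorted[8] = x9xx78x9zyxx$7
  sorted[9] = x9zyxx$7x9xx78
  sorted[10] = xx$7x9xx78x9zy
  sorted[11] = xx78x9zyxx$7x9
  sorted[12] = yxx$7x9xx78x9z
  sorted[13] = zyxx$7x9xx78x9
sorted[6] = x$7x9xx78x9zyx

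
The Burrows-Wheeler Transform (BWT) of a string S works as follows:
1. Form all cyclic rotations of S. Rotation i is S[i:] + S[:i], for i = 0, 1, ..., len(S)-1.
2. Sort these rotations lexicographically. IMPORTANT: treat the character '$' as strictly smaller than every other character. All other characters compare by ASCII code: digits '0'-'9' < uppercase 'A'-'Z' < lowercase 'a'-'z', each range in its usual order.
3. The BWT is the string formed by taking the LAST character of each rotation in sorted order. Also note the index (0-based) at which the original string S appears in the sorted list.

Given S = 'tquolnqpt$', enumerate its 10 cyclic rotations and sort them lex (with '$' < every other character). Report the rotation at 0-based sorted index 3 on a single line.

Answer: olnqpt$tqu

Derivation:
All 10 rotations (rotation i = S[i:]+S[:i]):
  rot[0] = tquolnqpt$
  rot[1] = quolnqpt$t
  rot[2] = uolnqpt$tq
  rot[3] = olnqpt$tqu
  rot[4] = lnqpt$tquo
  rot[5] = nqpt$tquol
  rot[6] = qpt$tquoln
  rot[7] = pt$tquolnq
  rot[8] = t$tquolnqp
  rot[9] = $tquolnqpt
Sorted (with $ < everything):
  sorted[0] = $tquolnqpt
  sorted[1] = lnqpt$tquo
  sorted[2] = nqpt$tquol
  sorted[3] = olnqpt$tqu
  sorted[4] = pt$tquolnq
  sorted[5] = qpt$tquoln
  sorted[6] = quolnqpt$t
  sorted[7] = t$tquolnqp
  sorted[8] = tquolnqpt$
  sorted[9] = uolnqpt$tq
sorted[3] = olnqpt$tqu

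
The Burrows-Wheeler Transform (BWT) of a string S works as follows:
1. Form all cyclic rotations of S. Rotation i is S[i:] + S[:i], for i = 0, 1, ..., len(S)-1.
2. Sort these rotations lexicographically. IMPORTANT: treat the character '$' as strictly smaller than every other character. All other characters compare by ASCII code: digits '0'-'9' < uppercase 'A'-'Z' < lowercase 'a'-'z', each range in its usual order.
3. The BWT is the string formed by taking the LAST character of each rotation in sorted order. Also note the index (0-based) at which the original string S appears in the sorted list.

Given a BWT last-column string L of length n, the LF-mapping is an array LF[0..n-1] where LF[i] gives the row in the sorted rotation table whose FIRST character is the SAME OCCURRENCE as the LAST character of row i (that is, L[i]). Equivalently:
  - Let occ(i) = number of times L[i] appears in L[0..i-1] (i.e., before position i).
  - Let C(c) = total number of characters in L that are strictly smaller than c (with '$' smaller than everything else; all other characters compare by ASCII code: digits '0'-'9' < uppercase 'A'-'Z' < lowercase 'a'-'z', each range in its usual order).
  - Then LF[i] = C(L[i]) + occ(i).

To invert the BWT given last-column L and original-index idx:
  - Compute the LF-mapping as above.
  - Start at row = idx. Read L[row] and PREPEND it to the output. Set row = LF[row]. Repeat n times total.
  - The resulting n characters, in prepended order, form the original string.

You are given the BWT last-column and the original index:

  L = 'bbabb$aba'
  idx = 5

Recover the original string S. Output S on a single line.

Answer: baababbb$

Derivation:
LF mapping: 4 5 1 6 7 0 2 8 3
Walk LF starting at row 5, prepending L[row]:
  step 1: row=5, L[5]='$', prepend. Next row=LF[5]=0
  step 2: row=0, L[0]='b', prepend. Next row=LF[0]=4
  step 3: row=4, L[4]='b', prepend. Next row=LF[4]=7
  step 4: row=7, L[7]='b', prepend. Next row=LF[7]=8
  step 5: row=8, L[8]='a', prepend. Next row=LF[8]=3
  step 6: row=3, L[3]='b', prepend. Next row=LF[3]=6
  step 7: row=6, L[6]='a', prepend. Next row=LF[6]=2
  step 8: row=2, L[2]='a', prepend. Next row=LF[2]=1
  step 9: row=1, L[1]='b', prepend. Next row=LF[1]=5
Reversed output: baababbb$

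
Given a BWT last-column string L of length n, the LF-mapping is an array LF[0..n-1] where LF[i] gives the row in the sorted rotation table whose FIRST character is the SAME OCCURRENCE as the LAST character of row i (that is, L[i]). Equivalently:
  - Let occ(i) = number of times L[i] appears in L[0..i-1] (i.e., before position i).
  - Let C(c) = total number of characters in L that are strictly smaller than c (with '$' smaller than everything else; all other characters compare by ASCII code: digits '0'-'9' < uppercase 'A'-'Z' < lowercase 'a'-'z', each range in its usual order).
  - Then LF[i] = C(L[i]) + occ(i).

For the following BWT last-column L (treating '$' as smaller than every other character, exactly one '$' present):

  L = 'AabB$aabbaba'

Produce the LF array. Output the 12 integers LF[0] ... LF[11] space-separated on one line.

Answer: 1 3 8 2 0 4 5 9 10 6 11 7

Derivation:
Char counts: '$':1, 'A':1, 'B':1, 'a':5, 'b':4
C (first-col start): C('$')=0, C('A')=1, C('B')=2, C('a')=3, C('b')=8
L[0]='A': occ=0, LF[0]=C('A')+0=1+0=1
L[1]='a': occ=0, LF[1]=C('a')+0=3+0=3
L[2]='b': occ=0, LF[2]=C('b')+0=8+0=8
L[3]='B': occ=0, LF[3]=C('B')+0=2+0=2
L[4]='$': occ=0, LF[4]=C('$')+0=0+0=0
L[5]='a': occ=1, LF[5]=C('a')+1=3+1=4
L[6]='a': occ=2, LF[6]=C('a')+2=3+2=5
L[7]='b': occ=1, LF[7]=C('b')+1=8+1=9
L[8]='b': occ=2, LF[8]=C('b')+2=8+2=10
L[9]='a': occ=3, LF[9]=C('a')+3=3+3=6
L[10]='b': occ=3, LF[10]=C('b')+3=8+3=11
L[11]='a': occ=4, LF[11]=C('a')+4=3+4=7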